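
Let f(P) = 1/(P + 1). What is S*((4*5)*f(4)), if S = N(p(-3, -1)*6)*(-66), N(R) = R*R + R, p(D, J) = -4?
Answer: -145728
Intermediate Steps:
f(P) = 1/(1 + P)
N(R) = R + R**2 (N(R) = R**2 + R = R + R**2)
S = -36432 (S = ((-4*6)*(1 - 4*6))*(-66) = -24*(1 - 24)*(-66) = -24*(-23)*(-66) = 552*(-66) = -36432)
S*((4*5)*f(4)) = -36432*4*5/(1 + 4) = -728640/5 = -36432*4 = -145728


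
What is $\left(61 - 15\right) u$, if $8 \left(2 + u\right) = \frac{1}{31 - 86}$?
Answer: $- \frac{20263}{220} \approx -92.104$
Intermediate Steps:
$u = - \frac{881}{440}$ ($u = -2 + \frac{1}{8 \left(31 - 86\right)} = -2 + \frac{1}{8 \left(-55\right)} = -2 + \frac{1}{8} \left(- \frac{1}{55}\right) = -2 - \frac{1}{440} = - \frac{881}{440} \approx -2.0023$)
$\left(61 - 15\right) u = \left(61 - 15\right) \left(- \frac{881}{440}\right) = 46 \left(- \frac{881}{440}\right) = - \frac{20263}{220}$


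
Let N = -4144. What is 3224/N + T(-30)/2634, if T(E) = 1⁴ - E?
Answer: -261361/341103 ≈ -0.76622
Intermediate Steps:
T(E) = 1 - E
3224/N + T(-30)/2634 = 3224/(-4144) + (1 - 1*(-30))/2634 = 3224*(-1/4144) + (1 + 30)*(1/2634) = -403/518 + 31*(1/2634) = -403/518 + 31/2634 = -261361/341103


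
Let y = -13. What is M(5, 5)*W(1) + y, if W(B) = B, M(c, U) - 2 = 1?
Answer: -10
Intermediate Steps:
M(c, U) = 3 (M(c, U) = 2 + 1 = 3)
M(5, 5)*W(1) + y = 3*1 - 13 = 3 - 13 = -10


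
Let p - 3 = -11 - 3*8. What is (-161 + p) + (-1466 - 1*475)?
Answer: -2134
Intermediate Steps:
p = -32 (p = 3 + (-11 - 3*8) = 3 + (-11 - 24) = 3 - 35 = -32)
(-161 + p) + (-1466 - 1*475) = (-161 - 32) + (-1466 - 1*475) = -193 + (-1466 - 475) = -193 - 1941 = -2134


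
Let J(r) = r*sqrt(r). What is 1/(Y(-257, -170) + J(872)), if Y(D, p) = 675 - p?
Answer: -845/662340823 + 1744*sqrt(218)/662340823 ≈ 3.7601e-5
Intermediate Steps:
J(r) = r**(3/2)
1/(Y(-257, -170) + J(872)) = 1/((675 - 1*(-170)) + 872**(3/2)) = 1/((675 + 170) + 1744*sqrt(218)) = 1/(845 + 1744*sqrt(218))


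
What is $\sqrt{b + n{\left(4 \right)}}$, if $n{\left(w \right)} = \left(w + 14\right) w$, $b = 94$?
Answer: $\sqrt{166} \approx 12.884$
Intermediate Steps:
$n{\left(w \right)} = w \left(14 + w\right)$ ($n{\left(w \right)} = \left(14 + w\right) w = w \left(14 + w\right)$)
$\sqrt{b + n{\left(4 \right)}} = \sqrt{94 + 4 \left(14 + 4\right)} = \sqrt{94 + 4 \cdot 18} = \sqrt{94 + 72} = \sqrt{166}$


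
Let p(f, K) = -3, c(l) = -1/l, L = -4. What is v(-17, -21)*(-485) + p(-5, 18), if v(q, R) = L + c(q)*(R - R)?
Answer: 1937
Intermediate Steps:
v(q, R) = -4 (v(q, R) = -4 + (-1/q)*(R - R) = -4 - 1/q*0 = -4 + 0 = -4)
v(-17, -21)*(-485) + p(-5, 18) = -4*(-485) - 3 = 1940 - 3 = 1937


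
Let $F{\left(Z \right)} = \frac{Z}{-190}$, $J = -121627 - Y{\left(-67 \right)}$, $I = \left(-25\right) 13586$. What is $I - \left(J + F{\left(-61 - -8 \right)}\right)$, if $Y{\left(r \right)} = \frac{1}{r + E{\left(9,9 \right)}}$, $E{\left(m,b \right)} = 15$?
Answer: $- \frac{1077035093}{4940} \approx -2.1802 \cdot 10^{5}$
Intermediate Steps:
$Y{\left(r \right)} = \frac{1}{15 + r}$ ($Y{\left(r \right)} = \frac{1}{r + 15} = \frac{1}{15 + r}$)
$I = -339650$
$J = - \frac{6324603}{52}$ ($J = -121627 - \frac{1}{15 - 67} = -121627 - \frac{1}{-52} = -121627 - - \frac{1}{52} = -121627 + \frac{1}{52} = - \frac{6324603}{52} \approx -1.2163 \cdot 10^{5}$)
$F{\left(Z \right)} = - \frac{Z}{190}$ ($F{\left(Z \right)} = Z \left(- \frac{1}{190}\right) = - \frac{Z}{190}$)
$I - \left(J + F{\left(-61 - -8 \right)}\right) = -339650 - \left(- \frac{6324603}{52} - \frac{-61 - -8}{190}\right) = -339650 - \left(- \frac{6324603}{52} - \frac{-61 + 8}{190}\right) = -339650 - \left(- \frac{6324603}{52} - - \frac{53}{190}\right) = -339650 - \left(- \frac{6324603}{52} + \frac{53}{190}\right) = -339650 - - \frac{600835907}{4940} = -339650 + \frac{600835907}{4940} = - \frac{1077035093}{4940}$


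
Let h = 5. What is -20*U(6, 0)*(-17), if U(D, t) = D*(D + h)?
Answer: 22440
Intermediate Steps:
U(D, t) = D*(5 + D) (U(D, t) = D*(D + 5) = D*(5 + D))
-20*U(6, 0)*(-17) = -120*(5 + 6)*(-17) = -120*11*(-17) = -20*66*(-17) = -1320*(-17) = 22440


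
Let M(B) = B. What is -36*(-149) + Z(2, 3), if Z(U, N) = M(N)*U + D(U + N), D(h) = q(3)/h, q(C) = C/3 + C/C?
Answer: 26852/5 ≈ 5370.4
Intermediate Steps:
q(C) = 1 + C/3 (q(C) = C*(⅓) + 1 = C/3 + 1 = 1 + C/3)
D(h) = 2/h (D(h) = (1 + (⅓)*3)/h = (1 + 1)/h = 2/h)
Z(U, N) = 2/(N + U) + N*U (Z(U, N) = N*U + 2/(U + N) = N*U + 2/(N + U) = 2/(N + U) + N*U)
-36*(-149) + Z(2, 3) = -36*(-149) + (2 + 3*2*(3 + 2))/(3 + 2) = 5364 + (2 + 3*2*5)/5 = 5364 + (2 + 30)/5 = 5364 + (⅕)*32 = 5364 + 32/5 = 26852/5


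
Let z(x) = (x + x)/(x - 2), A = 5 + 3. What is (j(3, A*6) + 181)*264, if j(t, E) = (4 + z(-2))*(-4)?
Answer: 42504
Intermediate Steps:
A = 8
z(x) = 2*x/(-2 + x) (z(x) = (2*x)/(-2 + x) = 2*x/(-2 + x))
j(t, E) = -20 (j(t, E) = (4 + 2*(-2)/(-2 - 2))*(-4) = (4 + 2*(-2)/(-4))*(-4) = (4 + 2*(-2)*(-¼))*(-4) = (4 + 1)*(-4) = 5*(-4) = -20)
(j(3, A*6) + 181)*264 = (-20 + 181)*264 = 161*264 = 42504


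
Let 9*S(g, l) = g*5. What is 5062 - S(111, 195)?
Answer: 15001/3 ≈ 5000.3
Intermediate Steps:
S(g, l) = 5*g/9 (S(g, l) = (g*5)/9 = (5*g)/9 = 5*g/9)
5062 - S(111, 195) = 5062 - 5*111/9 = 5062 - 1*185/3 = 5062 - 185/3 = 15001/3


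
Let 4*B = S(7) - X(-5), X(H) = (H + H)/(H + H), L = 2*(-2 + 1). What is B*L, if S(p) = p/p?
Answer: 0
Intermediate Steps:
S(p) = 1
L = -2 (L = 2*(-1) = -2)
X(H) = 1 (X(H) = (2*H)/((2*H)) = (2*H)*(1/(2*H)) = 1)
B = 0 (B = (1 - 1*1)/4 = (1 - 1)/4 = (1/4)*0 = 0)
B*L = 0*(-2) = 0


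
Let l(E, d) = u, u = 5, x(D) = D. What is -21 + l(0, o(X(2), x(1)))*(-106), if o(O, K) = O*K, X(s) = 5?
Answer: -551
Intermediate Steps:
o(O, K) = K*O
l(E, d) = 5
-21 + l(0, o(X(2), x(1)))*(-106) = -21 + 5*(-106) = -21 - 530 = -551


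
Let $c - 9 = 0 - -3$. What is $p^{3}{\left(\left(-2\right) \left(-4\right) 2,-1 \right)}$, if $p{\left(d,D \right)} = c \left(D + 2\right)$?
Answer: $1728$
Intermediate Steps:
$c = 12$ ($c = 9 + \left(0 - -3\right) = 9 + \left(0 + 3\right) = 9 + 3 = 12$)
$p{\left(d,D \right)} = 24 + 12 D$ ($p{\left(d,D \right)} = 12 \left(D + 2\right) = 12 \left(2 + D\right) = 24 + 12 D$)
$p^{3}{\left(\left(-2\right) \left(-4\right) 2,-1 \right)} = \left(24 + 12 \left(-1\right)\right)^{3} = \left(24 - 12\right)^{3} = 12^{3} = 1728$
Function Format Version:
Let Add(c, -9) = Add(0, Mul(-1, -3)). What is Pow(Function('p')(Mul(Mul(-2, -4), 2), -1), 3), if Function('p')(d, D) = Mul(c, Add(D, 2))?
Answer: 1728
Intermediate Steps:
c = 12 (c = Add(9, Add(0, Mul(-1, -3))) = Add(9, Add(0, 3)) = Add(9, 3) = 12)
Function('p')(d, D) = Add(24, Mul(12, D)) (Function('p')(d, D) = Mul(12, Add(D, 2)) = Mul(12, Add(2, D)) = Add(24, Mul(12, D)))
Pow(Function('p')(Mul(Mul(-2, -4), 2), -1), 3) = Pow(Add(24, Mul(12, -1)), 3) = Pow(Add(24, -12), 3) = Pow(12, 3) = 1728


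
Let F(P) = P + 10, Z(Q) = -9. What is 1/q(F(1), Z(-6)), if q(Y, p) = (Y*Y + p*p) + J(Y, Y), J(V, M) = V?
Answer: 1/213 ≈ 0.0046948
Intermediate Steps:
F(P) = 10 + P
q(Y, p) = Y + Y² + p² (q(Y, p) = (Y*Y + p*p) + Y = (Y² + p²) + Y = Y + Y² + p²)
1/q(F(1), Z(-6)) = 1/((10 + 1) + (10 + 1)² + (-9)²) = 1/(11 + 11² + 81) = 1/(11 + 121 + 81) = 1/213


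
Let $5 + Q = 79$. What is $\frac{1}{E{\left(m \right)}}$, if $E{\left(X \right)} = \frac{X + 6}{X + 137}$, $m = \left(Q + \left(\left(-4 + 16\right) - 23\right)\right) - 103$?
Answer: $- \frac{97}{34} \approx -2.8529$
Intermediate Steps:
$Q = 74$ ($Q = -5 + 79 = 74$)
$m = -40$ ($m = \left(74 + \left(\left(-4 + 16\right) - 23\right)\right) - 103 = \left(74 + \left(12 - 23\right)\right) - 103 = \left(74 - 11\right) - 103 = 63 - 103 = -40$)
$E{\left(X \right)} = \frac{6 + X}{137 + X}$
$\frac{1}{E{\left(m \right)}} = \frac{1}{\frac{1}{137 - 40} \left(6 - 40\right)} = \frac{1}{\frac{1}{97} \left(-34\right)} = \frac{1}{- \frac{34}{97}} = - \frac{97}{34}$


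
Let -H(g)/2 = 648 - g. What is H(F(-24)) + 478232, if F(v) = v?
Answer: 476888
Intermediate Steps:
H(g) = -1296 + 2*g (H(g) = -2*(648 - g) = -1296 + 2*g)
H(F(-24)) + 478232 = (-1296 + 2*(-24)) + 478232 = (-1296 - 48) + 478232 = -1344 + 478232 = 476888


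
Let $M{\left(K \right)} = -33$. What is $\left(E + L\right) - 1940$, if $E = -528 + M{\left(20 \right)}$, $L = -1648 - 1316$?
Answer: $-5465$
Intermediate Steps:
$L = -2964$ ($L = -1648 - 1316 = -2964$)
$E = -561$ ($E = -528 - 33 = -561$)
$\left(E + L\right) - 1940 = \left(-561 - 2964\right) - 1940 = -3525 - 1940 = -5465$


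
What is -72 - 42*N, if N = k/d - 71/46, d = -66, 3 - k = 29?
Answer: -6001/253 ≈ -23.719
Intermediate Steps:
k = -26 (k = 3 - 1*29 = 3 - 29 = -26)
N = -1745/1518 (N = -26/(-66) - 71/46 = -26*(-1/66) - 71*1/46 = 13/33 - 71/46 = -1745/1518 ≈ -1.1495)
-72 - 42*N = -72 - 42*(-1745/1518) = -72 + 12215/253 = -6001/253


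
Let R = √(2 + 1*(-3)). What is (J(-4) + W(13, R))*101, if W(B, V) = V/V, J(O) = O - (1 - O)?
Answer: -808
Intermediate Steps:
R = I (R = √(2 - 3) = √(-1) = I ≈ 1.0*I)
J(O) = -1 + 2*O (J(O) = O + (-1 + O) = -1 + 2*O)
W(B, V) = 1
(J(-4) + W(13, R))*101 = ((-1 + 2*(-4)) + 1)*101 = ((-1 - 8) + 1)*101 = (-9 + 1)*101 = -8*101 = -808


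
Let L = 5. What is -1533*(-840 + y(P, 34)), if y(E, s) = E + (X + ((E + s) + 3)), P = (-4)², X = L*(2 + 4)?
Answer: 1135953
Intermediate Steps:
X = 30 (X = 5*(2 + 4) = 5*6 = 30)
P = 16
y(E, s) = 33 + s + 2*E (y(E, s) = E + (30 + ((E + s) + 3)) = E + (30 + (3 + E + s)) = E + (33 + E + s) = 33 + s + 2*E)
-1533*(-840 + y(P, 34)) = -1533*(-840 + (33 + 34 + 2*16)) = -1533*(-840 + (33 + 34 + 32)) = -1533*(-840 + 99) = -1533*(-741) = 1135953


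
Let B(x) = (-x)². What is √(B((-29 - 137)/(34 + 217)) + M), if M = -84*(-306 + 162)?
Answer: 2*√190521913/251 ≈ 109.98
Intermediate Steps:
B(x) = x²
M = 12096 (M = -84*(-144) = 12096)
√(B((-29 - 137)/(34 + 217)) + M) = √(((-29 - 137)/(34 + 217))² + 12096) = √((-166/251)² + 12096) = √(27556/63001 + 12096) = √(762087652/63001) = 2*√190521913/251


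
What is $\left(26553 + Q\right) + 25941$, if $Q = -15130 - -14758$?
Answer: $52122$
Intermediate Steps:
$Q = -372$ ($Q = -15130 + 14758 = -372$)
$\left(26553 + Q\right) + 25941 = \left(26553 - 372\right) + 25941 = 26181 + 25941 = 52122$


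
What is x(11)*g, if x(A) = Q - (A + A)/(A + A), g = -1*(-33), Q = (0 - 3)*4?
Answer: -429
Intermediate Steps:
Q = -12 (Q = -3*4 = -12)
g = 33
x(A) = -13 (x(A) = -12 - (A + A)/(A + A) = -12 - 2*A/(2*A) = -12 - 2*A*1/(2*A) = -12 - 1*1 = -12 - 1 = -13)
x(11)*g = -13*33 = -429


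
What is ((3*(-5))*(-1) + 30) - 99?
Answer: -54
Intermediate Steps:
((3*(-5))*(-1) + 30) - 99 = (-15*(-1) + 30) - 99 = (15 + 30) - 99 = 45 - 99 = -54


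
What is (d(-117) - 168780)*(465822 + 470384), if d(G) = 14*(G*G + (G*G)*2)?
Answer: 380247556548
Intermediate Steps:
d(G) = 42*G² (d(G) = 14*(G² + G²*2) = 14*(G² + 2*G²) = 14*(3*G²) = 42*G²)
(d(-117) - 168780)*(465822 + 470384) = (42*(-117)² - 168780)*(465822 + 470384) = (42*13689 - 168780)*936206 = (574938 - 168780)*936206 = 406158*936206 = 380247556548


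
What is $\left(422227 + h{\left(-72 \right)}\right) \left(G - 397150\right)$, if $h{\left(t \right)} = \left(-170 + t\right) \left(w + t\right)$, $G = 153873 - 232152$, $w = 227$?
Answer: $-182905618593$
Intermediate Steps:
$G = -78279$ ($G = 153873 - 232152 = -78279$)
$h{\left(t \right)} = \left(-170 + t\right) \left(227 + t\right)$
$\left(422227 + h{\left(-72 \right)}\right) \left(G - 397150\right) = \left(422227 + \left(-38590 + \left(-72\right)^{2} + 57 \left(-72\right)\right)\right) \left(-78279 - 397150\right) = \left(422227 - 37510\right) \left(-475429\right) = 384717 \left(-475429\right) = -182905618593$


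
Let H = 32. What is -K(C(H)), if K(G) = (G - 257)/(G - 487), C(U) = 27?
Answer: -1/2 ≈ -0.50000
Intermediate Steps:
K(G) = (-257 + G)/(-487 + G)
-K(C(H)) = -(-257 + 27)/(-487 + 27) = -(-230)/(-460) = -(-1)*(-230)/460 = -1*1/2 = -1/2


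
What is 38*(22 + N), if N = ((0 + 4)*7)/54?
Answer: 23104/27 ≈ 855.70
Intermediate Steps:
N = 14/27 (N = (4*7)*(1/54) = 28*(1/54) = 14/27 ≈ 0.51852)
38*(22 + N) = 38*(22 + 14/27) = 38*(608/27) = 23104/27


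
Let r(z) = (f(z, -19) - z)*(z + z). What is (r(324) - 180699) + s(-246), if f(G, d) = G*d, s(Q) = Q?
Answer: -4379985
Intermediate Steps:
r(z) = -40*z² (r(z) = (z*(-19) - z)*(z + z) = (-19*z - z)*(2*z) = (-20*z)*(2*z) = -40*z²)
(r(324) - 180699) + s(-246) = (-40*324² - 180699) - 246 = (-40*104976 - 180699) - 246 = (-4199040 - 180699) - 246 = -4379739 - 246 = -4379985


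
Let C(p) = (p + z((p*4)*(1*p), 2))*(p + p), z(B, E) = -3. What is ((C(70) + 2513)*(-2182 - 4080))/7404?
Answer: -37236983/3702 ≈ -10059.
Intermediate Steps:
C(p) = 2*p*(-3 + p) (C(p) = (p - 3)*(p + p) = (-3 + p)*(2*p) = 2*p*(-3 + p))
((C(70) + 2513)*(-2182 - 4080))/7404 = ((2*70*(-3 + 70) + 2513)*(-2182 - 4080))/7404 = ((2*70*67 + 2513)*(-6262))*(1/7404) = ((9380 + 2513)*(-6262))*(1/7404) = (11893*(-6262))*(1/7404) = -74473966*1/7404 = -37236983/3702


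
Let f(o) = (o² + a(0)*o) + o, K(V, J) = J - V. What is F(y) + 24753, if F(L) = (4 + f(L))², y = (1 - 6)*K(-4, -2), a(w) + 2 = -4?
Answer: 48469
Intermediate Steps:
a(w) = -6 (a(w) = -2 - 4 = -6)
f(o) = o² - 5*o (f(o) = (o² - 6*o) + o = o² - 5*o)
y = -10 (y = (1 - 6)*(-2 - 1*(-4)) = -5*(-2 + 4) = -5*2 = -10)
F(L) = (4 + L*(-5 + L))²
F(y) + 24753 = (4 - 10*(-5 - 10))² + 24753 = (4 - 10*(-15))² + 24753 = (4 + 150)² + 24753 = 154² + 24753 = 23716 + 24753 = 48469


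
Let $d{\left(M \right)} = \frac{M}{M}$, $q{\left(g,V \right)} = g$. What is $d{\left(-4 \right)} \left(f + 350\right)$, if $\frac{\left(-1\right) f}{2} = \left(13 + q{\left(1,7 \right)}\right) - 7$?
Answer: $336$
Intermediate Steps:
$d{\left(M \right)} = 1$
$f = -14$ ($f = - 2 \left(\left(13 + 1\right) - 7\right) = - 2 \left(14 - 7\right) = \left(-2\right) 7 = -14$)
$d{\left(-4 \right)} \left(f + 350\right) = 1 \left(-14 + 350\right) = 1 \cdot 336 = 336$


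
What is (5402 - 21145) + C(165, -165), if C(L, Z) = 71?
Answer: -15672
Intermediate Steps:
(5402 - 21145) + C(165, -165) = (5402 - 21145) + 71 = -15743 + 71 = -15672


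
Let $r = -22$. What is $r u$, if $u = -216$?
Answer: $4752$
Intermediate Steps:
$r u = \left(-22\right) \left(-216\right) = 4752$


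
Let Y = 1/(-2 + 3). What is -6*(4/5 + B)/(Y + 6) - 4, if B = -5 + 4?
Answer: -134/35 ≈ -3.8286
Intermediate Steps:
B = -1
Y = 1 (Y = 1/1 = 1)
-6*(4/5 + B)/(Y + 6) - 4 = -6*(4/5 - 1)/(1 + 6) - 4 = -6*(4*(⅕) - 1)/7 - 4 = -6*(⅘ - 1)/7 - 4 = -(-6)/(5*7) - 4 = -6*(-1/35) - 4 = 6/35 - 4 = -134/35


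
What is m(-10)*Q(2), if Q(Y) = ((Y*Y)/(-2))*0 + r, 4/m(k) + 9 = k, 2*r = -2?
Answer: 4/19 ≈ 0.21053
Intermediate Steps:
r = -1 (r = (½)*(-2) = -1)
m(k) = 4/(-9 + k)
Q(Y) = -1 (Q(Y) = ((Y*Y)/(-2))*0 - 1 = (Y²*(-½))*0 - 1 = -Y²/2*0 - 1 = 0 - 1 = -1)
m(-10)*Q(2) = (4/(-9 - 10))*(-1) = (4/(-19))*(-1) = (4*(-1/19))*(-1) = -4/19*(-1) = 4/19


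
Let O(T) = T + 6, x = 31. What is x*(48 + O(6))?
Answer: 1860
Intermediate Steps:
O(T) = 6 + T
x*(48 + O(6)) = 31*(48 + (6 + 6)) = 31*(48 + 12) = 31*60 = 1860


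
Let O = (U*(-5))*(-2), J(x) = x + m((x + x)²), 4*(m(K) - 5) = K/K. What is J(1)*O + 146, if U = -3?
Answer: -83/2 ≈ -41.500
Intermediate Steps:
m(K) = 21/4 (m(K) = 5 + (K/K)/4 = 5 + (¼)*1 = 5 + ¼ = 21/4)
J(x) = 21/4 + x (J(x) = x + 21/4 = 21/4 + x)
O = -30 (O = -3*(-5)*(-2) = 15*(-2) = -30)
J(1)*O + 146 = (21/4 + 1)*(-30) + 146 = (25/4)*(-30) + 146 = -375/2 + 146 = -83/2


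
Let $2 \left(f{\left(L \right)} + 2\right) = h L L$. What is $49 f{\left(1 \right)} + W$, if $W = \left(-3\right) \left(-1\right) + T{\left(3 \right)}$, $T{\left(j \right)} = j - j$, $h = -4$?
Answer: $-193$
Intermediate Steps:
$T{\left(j \right)} = 0$
$f{\left(L \right)} = -2 - 2 L^{2}$ ($f{\left(L \right)} = -2 + \frac{- 4 L L}{2} = -2 + \frac{\left(-4\right) L^{2}}{2} = -2 - 2 L^{2}$)
$W = 3$ ($W = \left(-3\right) \left(-1\right) + 0 = 3 + 0 = 3$)
$49 f{\left(1 \right)} + W = 49 \left(-2 - 2 \cdot 1^{2}\right) + 3 = 49 \left(-2 - 2\right) + 3 = 49 \left(-4\right) + 3 = -196 + 3 = -193$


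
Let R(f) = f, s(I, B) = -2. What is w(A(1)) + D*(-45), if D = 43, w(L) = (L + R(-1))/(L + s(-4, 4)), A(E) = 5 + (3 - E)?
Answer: -9669/5 ≈ -1933.8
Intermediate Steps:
A(E) = 8 - E
w(L) = (-1 + L)/(-2 + L) (w(L) = (L - 1)/(L - 2) = (-1 + L)/(-2 + L))
w(A(1)) + D*(-45) = (-1 + (8 - 1*1))/(-2 + (8 - 1*1)) + 43*(-45) = (-1 + (8 - 1))/(-2 + (8 - 1)) - 1935 = (-1 + 7)/(-2 + 7) - 1935 = 6/5 - 1935 = -9669/5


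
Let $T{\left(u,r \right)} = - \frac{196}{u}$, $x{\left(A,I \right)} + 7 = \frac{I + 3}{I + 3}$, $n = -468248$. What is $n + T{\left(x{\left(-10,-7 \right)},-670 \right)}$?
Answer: $- \frac{1404646}{3} \approx -4.6822 \cdot 10^{5}$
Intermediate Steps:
$x{\left(A,I \right)} = -6$ ($x{\left(A,I \right)} = -7 + \frac{I + 3}{I + 3} = -7 + \frac{3 + I}{3 + I} = -7 + 1 = -6$)
$n + T{\left(x{\left(-10,-7 \right)},-670 \right)} = -468248 - \frac{196}{-6} = -468248 - - \frac{98}{3} = -468248 + \frac{98}{3} = - \frac{1404646}{3}$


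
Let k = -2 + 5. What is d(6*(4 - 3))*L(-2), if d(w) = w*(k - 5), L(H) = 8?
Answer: -96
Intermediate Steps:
k = 3
d(w) = -2*w (d(w) = w*(3 - 5) = w*(-2) = -2*w)
d(6*(4 - 3))*L(-2) = -12*(4 - 3)*8 = -12*8 = -96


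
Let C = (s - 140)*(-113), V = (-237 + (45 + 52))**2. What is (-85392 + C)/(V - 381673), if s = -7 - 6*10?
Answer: 20667/120691 ≈ 0.17124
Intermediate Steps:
V = 19600 (V = (-237 + 97)**2 = (-140)**2 = 19600)
s = -67 (s = -7 - 60 = -67)
C = 23391 (C = (-67 - 140)*(-113) = -207*(-113) = 23391)
(-85392 + C)/(V - 381673) = (-85392 + 23391)/(19600 - 381673) = -62001/(-362073) = -62001*(-1/362073) = 20667/120691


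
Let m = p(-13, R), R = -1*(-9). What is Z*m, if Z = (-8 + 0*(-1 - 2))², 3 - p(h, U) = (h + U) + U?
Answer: -128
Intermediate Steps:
R = 9
p(h, U) = 3 - h - 2*U (p(h, U) = 3 - ((h + U) + U) = 3 - ((U + h) + U) = 3 - (h + 2*U) = 3 + (-h - 2*U) = 3 - h - 2*U)
m = -2 (m = 3 - 1*(-13) - 2*9 = 3 + 13 - 18 = -2)
Z = 64 (Z = (-8 + 0*(-3))² = (-8 + 0)² = (-8)² = 64)
Z*m = 64*(-2) = -128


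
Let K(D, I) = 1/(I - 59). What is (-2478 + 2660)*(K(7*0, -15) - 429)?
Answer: -2888977/37 ≈ -78081.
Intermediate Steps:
K(D, I) = 1/(-59 + I)
(-2478 + 2660)*(K(7*0, -15) - 429) = (-2478 + 2660)*(1/(-59 - 15) - 429) = 182*(1/(-74) - 429) = 182*(-1/74 - 429) = 182*(-31747/74) = -2888977/37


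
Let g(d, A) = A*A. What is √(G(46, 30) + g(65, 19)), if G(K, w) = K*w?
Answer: √1741 ≈ 41.725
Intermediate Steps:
g(d, A) = A²
√(G(46, 30) + g(65, 19)) = √(46*30 + 19²) = √(1380 + 361) = √1741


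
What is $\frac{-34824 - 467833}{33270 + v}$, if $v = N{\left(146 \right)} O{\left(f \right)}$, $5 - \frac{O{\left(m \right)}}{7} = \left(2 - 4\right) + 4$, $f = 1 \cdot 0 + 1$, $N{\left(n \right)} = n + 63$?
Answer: $- \frac{502657}{37659} \approx -13.348$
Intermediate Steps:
$N{\left(n \right)} = 63 + n$
$f = 1$ ($f = 0 + 1 = 1$)
$O{\left(m \right)} = 21$ ($O{\left(m \right)} = 35 - 7 \left(\left(2 - 4\right) + 4\right) = 35 - 7 \left(-2 + 4\right) = 35 - 14 = 21$)
$v = 4389$ ($v = \left(63 + 146\right) 21 = 209 \cdot 21 = 4389$)
$\frac{-34824 - 467833}{33270 + v} = \frac{-34824 - 467833}{33270 + 4389} = - \frac{502657}{37659}$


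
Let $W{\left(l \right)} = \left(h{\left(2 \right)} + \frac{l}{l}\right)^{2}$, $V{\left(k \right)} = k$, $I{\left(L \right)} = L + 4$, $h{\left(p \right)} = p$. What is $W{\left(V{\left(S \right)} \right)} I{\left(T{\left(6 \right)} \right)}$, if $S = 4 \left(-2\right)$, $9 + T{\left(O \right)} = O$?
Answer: $9$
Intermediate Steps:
$T{\left(O \right)} = -9 + O$
$I{\left(L \right)} = 4 + L$
$S = -8$
$W{\left(l \right)} = 9$ ($W{\left(l \right)} = \left(2 + \frac{l}{l}\right)^{2} = \left(2 + 1\right)^{2} = 3^{2} = 9$)
$W{\left(V{\left(S \right)} \right)} I{\left(T{\left(6 \right)} \right)} = 9 \left(4 + \left(-9 + 6\right)\right) = 9 \left(4 - 3\right) = 9 \cdot 1 = 9$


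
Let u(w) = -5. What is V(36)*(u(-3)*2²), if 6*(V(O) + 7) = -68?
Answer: 1100/3 ≈ 366.67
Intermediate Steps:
V(O) = -55/3 (V(O) = -7 + (⅙)*(-68) = -7 - 34/3 = -55/3)
V(36)*(u(-3)*2²) = -(-275)*2²/3 = -(-275)*4/3 = -55/3*(-20) = 1100/3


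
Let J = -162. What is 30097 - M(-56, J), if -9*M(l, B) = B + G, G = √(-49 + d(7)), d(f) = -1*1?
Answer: 30079 + 5*I*√2/9 ≈ 30079.0 + 0.78567*I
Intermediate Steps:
d(f) = -1
G = 5*I*√2 (G = √(-49 - 1) = √(-50) = 5*I*√2 ≈ 7.0711*I)
M(l, B) = -B/9 - 5*I*√2/9 (M(l, B) = -(B + 5*I*√2)/9 = -B/9 - 5*I*√2/9)
30097 - M(-56, J) = 30097 - (-⅑*(-162) - 5*I*√2/9) = 30097 - (18 - 5*I*√2/9) = 30097 + (-18 + 5*I*√2/9) = 30079 + 5*I*√2/9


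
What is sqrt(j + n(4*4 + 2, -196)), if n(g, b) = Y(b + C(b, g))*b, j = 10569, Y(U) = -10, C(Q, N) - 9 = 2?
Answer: sqrt(12529) ≈ 111.93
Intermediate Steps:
C(Q, N) = 11 (C(Q, N) = 9 + 2 = 11)
n(g, b) = -10*b
sqrt(j + n(4*4 + 2, -196)) = sqrt(10569 - 10*(-196)) = sqrt(10569 + 1960) = sqrt(12529)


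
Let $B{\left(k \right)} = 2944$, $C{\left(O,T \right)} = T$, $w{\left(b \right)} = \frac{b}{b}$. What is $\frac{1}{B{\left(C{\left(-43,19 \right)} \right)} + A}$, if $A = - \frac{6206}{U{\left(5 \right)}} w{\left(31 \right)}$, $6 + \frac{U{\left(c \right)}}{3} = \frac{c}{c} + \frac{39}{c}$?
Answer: $\frac{21}{46309} \approx 0.00045348$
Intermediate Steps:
$w{\left(b \right)} = 1$
$U{\left(c \right)} = -15 + \frac{117}{c}$ ($U{\left(c \right)} = -18 + 3 \left(\frac{c}{c} + \frac{39}{c}\right) = -18 + 3 \left(1 + \frac{39}{c}\right) = -18 + \left(3 + \frac{117}{c}\right) = -15 + \frac{117}{c}$)
$A = - \frac{15515}{21}$ ($A = - \frac{6206}{-15 + \frac{117}{5}} \cdot 1 = - \frac{6206}{\frac{42}{5}} \cdot 1 = \left(-6206\right) \frac{5}{42} \cdot 1 = \left(- \frac{15515}{21}\right) 1 = - \frac{15515}{21} \approx -738.81$)
$\frac{1}{B{\left(C{\left(-43,19 \right)} \right)} + A} = \frac{1}{2944 - \frac{15515}{21}} = \frac{1}{\frac{46309}{21}} = \frac{21}{46309}$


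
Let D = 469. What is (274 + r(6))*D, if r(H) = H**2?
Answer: 145390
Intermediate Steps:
(274 + r(6))*D = (274 + 6**2)*469 = (274 + 36)*469 = 310*469 = 145390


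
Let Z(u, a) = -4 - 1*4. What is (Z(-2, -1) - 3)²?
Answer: 121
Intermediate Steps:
Z(u, a) = -8 (Z(u, a) = -4 - 4 = -8)
(Z(-2, -1) - 3)² = (-8 - 3)² = (-11)² = 121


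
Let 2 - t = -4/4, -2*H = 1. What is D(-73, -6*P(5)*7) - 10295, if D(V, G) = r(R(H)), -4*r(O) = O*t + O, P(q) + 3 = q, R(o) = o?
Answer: -20589/2 ≈ -10295.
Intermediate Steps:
H = -½ (H = -½*1 = -½ ≈ -0.50000)
P(q) = -3 + q
t = 3 (t = 2 - (-4)/4 = 2 - 1*(-1) = 2 + 1 = 3)
r(O) = -O (r(O) = -(O*3 + O)/4 = -(3*O + O)/4 = -O)
D(V, G) = ½ (D(V, G) = -1*(-½) = ½)
D(-73, -6*P(5)*7) - 10295 = ½ - 10295 = -20589/2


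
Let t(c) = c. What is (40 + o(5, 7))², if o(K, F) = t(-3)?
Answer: 1369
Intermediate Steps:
o(K, F) = -3
(40 + o(5, 7))² = (40 - 3)² = 37² = 1369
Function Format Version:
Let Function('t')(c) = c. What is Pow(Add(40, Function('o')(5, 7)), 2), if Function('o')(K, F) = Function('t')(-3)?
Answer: 1369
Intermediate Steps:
Function('o')(K, F) = -3
Pow(Add(40, Function('o')(5, 7)), 2) = Pow(Add(40, -3), 2) = Pow(37, 2) = 1369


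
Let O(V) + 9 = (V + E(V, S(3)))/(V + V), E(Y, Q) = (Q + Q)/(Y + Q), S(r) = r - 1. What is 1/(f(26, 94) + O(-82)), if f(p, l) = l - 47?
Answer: 3280/126281 ≈ 0.025974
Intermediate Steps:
f(p, l) = -47 + l
S(r) = -1 + r
E(Y, Q) = 2*Q/(Q + Y) (E(Y, Q) = (2*Q)/(Q + Y) = 2*Q/(Q + Y))
O(V) = -9 + (V + 4/(2 + V))/(2*V) (O(V) = -9 + (V + 2*(-1 + 3)/((-1 + 3) + V))/(V + V) = -9 + (V + 2*2/(2 + V))/((2*V)) = -9 + (V + 4/(2 + V))*(1/(2*V)) = -9 + (V + 4/(2 + V))/(2*V))
1/(f(26, 94) + O(-82)) = 1/((-47 + 94) + (½)*(4 - 17*(-82)*(2 - 82))/(-82*(2 - 82))) = 1/(47 + (½)*(-1/82)*(4 - 17*(-82)*(-80))/(-80)) = 1/(47 + (½)*(-1/82)*(-1/80)*(4 - 111520)) = 1/(47 + (½)*(-1/82)*(-1/80)*(-111516)) = 1/(47 - 27879/3280) = 1/(126281/3280) = 3280/126281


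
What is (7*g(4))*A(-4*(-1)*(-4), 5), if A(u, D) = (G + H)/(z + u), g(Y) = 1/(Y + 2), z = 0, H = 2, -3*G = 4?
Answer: -7/144 ≈ -0.048611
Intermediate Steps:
G = -4/3 (G = -⅓*4 = -4/3 ≈ -1.3333)
g(Y) = 1/(2 + Y)
A(u, D) = 2/(3*u) (A(u, D) = (-4/3 + 2)/(0 + u) = 2/(3*u))
(7*g(4))*A(-4*(-1)*(-4), 5) = (7/(2 + 4))*(2/(3*((-4*(-1)*(-4))))) = (7/6)*(2/(3*((4*(-4))))) = (7*(⅙))*((⅔)/(-16)) = 7*((⅔)*(-1/16))/6 = (7/6)*(-1/24) = -7/144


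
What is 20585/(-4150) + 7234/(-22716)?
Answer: -12440749/2356785 ≈ -5.2787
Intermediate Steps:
20585/(-4150) + 7234/(-22716) = 20585*(-1/4150) + 7234*(-1/22716) = -4117/830 - 3617/11358 = -12440749/2356785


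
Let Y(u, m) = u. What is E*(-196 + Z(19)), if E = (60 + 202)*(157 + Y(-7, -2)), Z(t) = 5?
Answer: -7506300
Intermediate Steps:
E = 39300 (E = (60 + 202)*(157 - 7) = 262*150 = 39300)
E*(-196 + Z(19)) = 39300*(-196 + 5) = 39300*(-191) = -7506300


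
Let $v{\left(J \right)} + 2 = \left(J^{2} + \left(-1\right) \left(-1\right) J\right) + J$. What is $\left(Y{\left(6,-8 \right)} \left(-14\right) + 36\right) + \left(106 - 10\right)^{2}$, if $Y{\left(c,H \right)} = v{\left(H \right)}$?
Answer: $8608$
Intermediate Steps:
$v{\left(J \right)} = -2 + J^{2} + 2 J$ ($v{\left(J \right)} = -2 + \left(\left(J^{2} + \left(-1\right) \left(-1\right) J\right) + J\right) = -2 + \left(\left(J^{2} + 1 J\right) + J\right) = -2 + \left(\left(J^{2} + J\right) + J\right) = -2 + \left(\left(J + J^{2}\right) + J\right) = -2 + \left(J^{2} + 2 J\right) = -2 + J^{2} + 2 J$)
$Y{\left(c,H \right)} = -2 + H^{2} + 2 H$
$\left(Y{\left(6,-8 \right)} \left(-14\right) + 36\right) + \left(106 - 10\right)^{2} = \left(\left(-2 + \left(-8\right)^{2} + 2 \left(-8\right)\right) \left(-14\right) + 36\right) + \left(106 - 10\right)^{2} = \left(\left(-2 + 64 - 16\right) \left(-14\right) + 36\right) + 96^{2} = \left(46 \left(-14\right) + 36\right) + 9216 = \left(-644 + 36\right) + 9216 = -608 + 9216 = 8608$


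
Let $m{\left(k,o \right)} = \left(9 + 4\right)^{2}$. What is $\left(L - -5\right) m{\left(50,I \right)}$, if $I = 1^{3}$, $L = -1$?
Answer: $676$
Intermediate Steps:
$I = 1$
$m{\left(k,o \right)} = 169$ ($m{\left(k,o \right)} = 13^{2} = 169$)
$\left(L - -5\right) m{\left(50,I \right)} = \left(-1 - -5\right) 169 = \left(-1 + 5\right) 169 = 4 \cdot 169 = 676$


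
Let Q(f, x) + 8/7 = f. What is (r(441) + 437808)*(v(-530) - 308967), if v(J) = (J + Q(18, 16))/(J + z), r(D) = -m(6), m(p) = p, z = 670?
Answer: -33140653927026/245 ≈ -1.3527e+11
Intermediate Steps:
Q(f, x) = -8/7 + f
r(D) = -6 (r(D) = -1*6 = -6)
v(J) = (118/7 + J)/(670 + J) (v(J) = (J + (-8/7 + 18))/(J + 670) = (J + 118/7)/(670 + J) = (118/7 + J)/(670 + J))
(r(441) + 437808)*(v(-530) - 308967) = (-6 + 437808)*((118/7 - 530)/(670 - 530) - 308967) = 437802*(-3592/7/140 - 308967) = 437802*((1/140)*(-3592/7) - 308967) = 437802*(-898/245 - 308967) = 437802*(-75697813/245) = -33140653927026/245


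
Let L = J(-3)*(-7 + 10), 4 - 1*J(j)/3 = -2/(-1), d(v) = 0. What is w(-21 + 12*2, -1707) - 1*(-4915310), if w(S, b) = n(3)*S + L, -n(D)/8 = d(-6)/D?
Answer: 4915328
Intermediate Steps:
J(j) = 6 (J(j) = 12 - (-6)/(-1) = 12 - (-6)*(-1) = 12 - 3*2 = 12 - 6 = 6)
L = 18 (L = 6*(-7 + 10) = 6*3 = 18)
n(D) = 0 (n(D) = -0/D = -8*0 = 0)
w(S, b) = 18 (w(S, b) = 0*S + 18 = 0 + 18 = 18)
w(-21 + 12*2, -1707) - 1*(-4915310) = 18 - 1*(-4915310) = 18 + 4915310 = 4915328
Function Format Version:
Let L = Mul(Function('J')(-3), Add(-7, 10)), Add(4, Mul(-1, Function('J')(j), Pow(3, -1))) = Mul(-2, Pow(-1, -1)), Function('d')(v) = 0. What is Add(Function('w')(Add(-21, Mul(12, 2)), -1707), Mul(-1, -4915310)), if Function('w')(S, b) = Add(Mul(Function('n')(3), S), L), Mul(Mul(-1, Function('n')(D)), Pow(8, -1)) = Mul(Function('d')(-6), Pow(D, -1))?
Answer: 4915328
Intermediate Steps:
Function('J')(j) = 6 (Function('J')(j) = Add(12, Mul(-3, Mul(-2, Pow(-1, -1)))) = Add(12, Mul(-3, Mul(-2, -1))) = Add(12, Mul(-3, 2)) = Add(12, -6) = 6)
L = 18 (L = Mul(6, Add(-7, 10)) = Mul(6, 3) = 18)
Function('n')(D) = 0 (Function('n')(D) = Mul(-8, Mul(0, Pow(D, -1))) = Mul(-8, 0) = 0)
Function('w')(S, b) = 18 (Function('w')(S, b) = Add(Mul(0, S), 18) = Add(0, 18) = 18)
Add(Function('w')(Add(-21, Mul(12, 2)), -1707), Mul(-1, -4915310)) = Add(18, Mul(-1, -4915310)) = Add(18, 4915310) = 4915328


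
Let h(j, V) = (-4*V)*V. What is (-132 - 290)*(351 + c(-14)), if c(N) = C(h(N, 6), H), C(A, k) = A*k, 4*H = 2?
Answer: -117738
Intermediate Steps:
H = 1/2 (H = (1/4)*2 = 1/2 ≈ 0.50000)
h(j, V) = -4*V**2
c(N) = -72 (c(N) = -4*6**2*(1/2) = -4*36*(1/2) = -144*1/2 = -72)
(-132 - 290)*(351 + c(-14)) = (-132 - 290)*(351 - 72) = -422*279 = -117738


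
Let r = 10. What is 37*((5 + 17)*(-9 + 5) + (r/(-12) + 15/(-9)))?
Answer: -6697/2 ≈ -3348.5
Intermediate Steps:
37*((5 + 17)*(-9 + 5) + (r/(-12) + 15/(-9))) = 37*((5 + 17)*(-9 + 5) + (10/(-12) + 15/(-9))) = 37*(22*(-4) + (10*(-1/12) + 15*(-⅑))) = 37*(-88 + (-⅚ - 5/3)) = 37*(-88 - 5/2) = 37*(-181/2) = -6697/2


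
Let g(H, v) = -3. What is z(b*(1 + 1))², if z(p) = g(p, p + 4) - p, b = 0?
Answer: 9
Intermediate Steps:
z(p) = -3 - p
z(b*(1 + 1))² = (-3 - 0*(1 + 1))² = (-3 - 0*2)² = (-3 - 1*0)² = (-3 + 0)² = (-3)² = 9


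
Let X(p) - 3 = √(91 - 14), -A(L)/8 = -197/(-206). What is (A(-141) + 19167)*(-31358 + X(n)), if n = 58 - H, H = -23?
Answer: -61876364615/103 + 1973413*√77/103 ≈ -6.0057e+8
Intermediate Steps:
A(L) = -788/103 (A(L) = -(-1576)/(-206) = -(-1576)*(-1)/206 = -8*197/206 = -788/103)
n = 81 (n = 58 - 1*(-23) = 58 + 23 = 81)
X(p) = 3 + √77 (X(p) = 3 + √(91 - 14) = 3 + √77)
(A(-141) + 19167)*(-31358 + X(n)) = (-788/103 + 19167)*(-31358 + (3 + √77)) = 1973413*(-31355 + √77)/103 = -61876364615/103 + 1973413*√77/103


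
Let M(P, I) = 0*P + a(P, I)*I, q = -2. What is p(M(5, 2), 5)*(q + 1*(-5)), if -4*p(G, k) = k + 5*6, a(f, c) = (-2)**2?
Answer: 245/4 ≈ 61.250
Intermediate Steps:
a(f, c) = 4
M(P, I) = 4*I (M(P, I) = 0*P + 4*I = 0 + 4*I = 4*I)
p(G, k) = -15/2 - k/4 (p(G, k) = -(k + 5*6)/4 = -(k + 30)/4 = -(30 + k)/4 = -15/2 - k/4)
p(M(5, 2), 5)*(q + 1*(-5)) = (-15/2 - 1/4*5)*(-2 + 1*(-5)) = (-15/2 - 5/4)*(-2 - 5) = -35/4*(-7) = 245/4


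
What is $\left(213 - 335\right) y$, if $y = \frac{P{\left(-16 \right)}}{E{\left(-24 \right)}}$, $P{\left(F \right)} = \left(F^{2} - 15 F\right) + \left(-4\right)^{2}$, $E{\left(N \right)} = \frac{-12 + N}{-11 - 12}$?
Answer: $- \frac{359168}{9} \approx -39908.0$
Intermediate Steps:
$E{\left(N \right)} = \frac{12}{23} - \frac{N}{23}$ ($E{\left(N \right)} = \frac{-12 + N}{-23} = \left(-12 + N\right) \left(- \frac{1}{23}\right) = \frac{12}{23} - \frac{N}{23}$)
$P{\left(F \right)} = 16 + F^{2} - 15 F$ ($P{\left(F \right)} = \left(F^{2} - 15 F\right) + 16 = 16 + F^{2} - 15 F$)
$y = \frac{2944}{9}$ ($y = \frac{16 + \left(-16\right)^{2} - -240}{\frac{12}{23} - - \frac{24}{23}} = \frac{16 + 256 + 240}{\frac{12}{23} + \frac{24}{23}} = \frac{512}{\frac{36}{23}} = 512 \cdot \frac{23}{36} = \frac{2944}{9} \approx 327.11$)
$\left(213 - 335\right) y = \left(213 - 335\right) \frac{2944}{9} = \left(-122\right) \frac{2944}{9} = - \frac{359168}{9}$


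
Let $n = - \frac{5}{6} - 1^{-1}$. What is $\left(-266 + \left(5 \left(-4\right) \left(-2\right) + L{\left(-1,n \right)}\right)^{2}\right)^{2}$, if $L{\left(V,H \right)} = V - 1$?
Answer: $1387684$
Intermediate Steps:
$n = - \frac{11}{6}$ ($n = \left(-5\right) \frac{1}{6} - 1 = - \frac{5}{6} - 1 = - \frac{11}{6} \approx -1.8333$)
$L{\left(V,H \right)} = -1 + V$
$\left(-266 + \left(5 \left(-4\right) \left(-2\right) + L{\left(-1,n \right)}\right)^{2}\right)^{2} = \left(-266 + \left(5 \left(-4\right) \left(-2\right) - 2\right)^{2}\right)^{2} = \left(-266 + \left(\left(-20\right) \left(-2\right) - 2\right)^{2}\right)^{2} = \left(-266 + \left(40 - 2\right)^{2}\right)^{2} = \left(-266 + 38^{2}\right)^{2} = \left(-266 + 1444\right)^{2} = 1178^{2} = 1387684$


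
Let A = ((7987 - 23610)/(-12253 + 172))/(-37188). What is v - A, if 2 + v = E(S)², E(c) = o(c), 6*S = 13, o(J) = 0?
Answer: -898520833/449268228 ≈ -2.0000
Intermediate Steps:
S = 13/6 (S = (⅙)*13 = 13/6 ≈ 2.1667)
E(c) = 0
v = -2 (v = -2 + 0² = -2 + 0 = -2)
A = -15623/449268228 (A = -15623/(-12081)*(-1/37188) = -15623*(-1/12081)*(-1/37188) = (15623/12081)*(-1/37188) = -15623/449268228 ≈ -3.4774e-5)
v - A = -2 - 1*(-15623/449268228) = -2 + 15623/449268228 = -898520833/449268228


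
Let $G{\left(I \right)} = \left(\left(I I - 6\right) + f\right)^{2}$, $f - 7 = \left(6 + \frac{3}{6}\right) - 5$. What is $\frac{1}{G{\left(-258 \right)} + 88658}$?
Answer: $\frac{4}{17724750321} \approx 2.2567 \cdot 10^{-10}$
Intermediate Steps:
$f = \frac{17}{2}$ ($f = 7 - \left(-1 - \frac{1}{2}\right) = 7 + \left(\left(6 + 3 \cdot \frac{1}{6}\right) - 5\right) = 7 + \left(\left(6 + \frac{1}{2}\right) - 5\right) = 7 + \left(\frac{13}{2} - 5\right) = 7 + \frac{3}{2} = \frac{17}{2} \approx 8.5$)
$G{\left(I \right)} = \left(\frac{5}{2} + I^{2}\right)^{2}$ ($G{\left(I \right)} = \left(\left(I I - 6\right) + \frac{17}{2}\right)^{2} = \left(\left(I^{2} - 6\right) + \frac{17}{2}\right)^{2} = \left(\left(-6 + I^{2}\right) + \frac{17}{2}\right)^{2} = \left(\frac{5}{2} + I^{2}\right)^{2}$)
$\frac{1}{G{\left(-258 \right)} + 88658} = \frac{1}{\frac{\left(5 + 2 \left(-258\right)^{2}\right)^{2}}{4} + 88658} = \frac{1}{\frac{\left(5 + 2 \cdot 66564\right)^{2}}{4} + 88658} = \frac{1}{\frac{\left(5 + 133128\right)^{2}}{4} + 88658} = \frac{1}{\frac{133133^{2}}{4} + 88658} = \frac{1}{\frac{1}{4} \cdot 17724395689 + 88658} = \frac{1}{\frac{17724395689}{4} + 88658} = \frac{1}{\frac{17724750321}{4}} = \frac{4}{17724750321}$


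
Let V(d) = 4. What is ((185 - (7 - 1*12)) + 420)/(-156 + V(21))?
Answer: -305/76 ≈ -4.0132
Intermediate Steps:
((185 - (7 - 1*12)) + 420)/(-156 + V(21)) = ((185 - (7 - 1*12)) + 420)/(-156 + 4) = ((185 - (7 - 12)) + 420)/(-152) = ((185 - 1*(-5)) + 420)*(-1/152) = ((185 + 5) + 420)*(-1/152) = (190 + 420)*(-1/152) = 610*(-1/152) = -305/76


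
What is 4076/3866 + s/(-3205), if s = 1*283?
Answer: 5984751/6195265 ≈ 0.96602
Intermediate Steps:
s = 283
4076/3866 + s/(-3205) = 4076/3866 + 283/(-3205) = 4076*(1/3866) + 283*(-1/3205) = 2038/1933 - 283/3205 = 5984751/6195265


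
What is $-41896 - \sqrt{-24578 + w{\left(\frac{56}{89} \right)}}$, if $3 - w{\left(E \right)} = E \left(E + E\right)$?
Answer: $-41896 - \frac{13 i \sqrt{1151863}}{89} \approx -41896.0 - 156.77 i$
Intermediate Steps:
$w{\left(E \right)} = 3 - 2 E^{2}$ ($w{\left(E \right)} = 3 - E \left(E + E\right) = 3 - E 2 E = 3 - 2 E^{2}$)
$-41896 - \sqrt{-24578 + w{\left(\frac{56}{89} \right)}} = -41896 - \sqrt{-24578 + \left(3 - 2 \left(\frac{56}{89}\right)^{2}\right)} = -41896 - \sqrt{-24578 + \left(3 - \frac{6272}{7921}\right)} = -41896 - \sqrt{-24578 + \frac{17491}{7921}} = -41896 - \sqrt{- \frac{194664847}{7921}} = -41896 - \frac{13 i \sqrt{1151863}}{89}$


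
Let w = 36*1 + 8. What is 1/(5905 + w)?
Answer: 1/5949 ≈ 0.00016810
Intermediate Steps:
w = 44 (w = 36 + 8 = 44)
1/(5905 + w) = 1/(5905 + 44) = 1/5949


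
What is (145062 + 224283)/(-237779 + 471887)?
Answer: 123115/78036 ≈ 1.5777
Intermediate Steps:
(145062 + 224283)/(-237779 + 471887) = 369345/234108 = 369345*(1/234108) = 123115/78036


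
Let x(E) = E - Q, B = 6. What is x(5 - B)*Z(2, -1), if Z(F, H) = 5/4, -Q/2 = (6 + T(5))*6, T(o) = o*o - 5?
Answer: 1555/4 ≈ 388.75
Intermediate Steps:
T(o) = -5 + o² (T(o) = o² - 5 = -5 + o²)
Q = -312 (Q = -2*(6 + (-5 + 5²))*6 = -2*(6 + (-5 + 25))*6 = -2*(6 + 20)*6 = -52*6 = -2*156 = -312)
Z(F, H) = 5/4 (Z(F, H) = 5*(¼) = 5/4)
x(E) = 312 + E (x(E) = E - 1*(-312) = E + 312 = 312 + E)
x(5 - B)*Z(2, -1) = (312 + (5 - 1*6))*(5/4) = (312 + (5 - 6))*(5/4) = (312 - 1)*(5/4) = 311*(5/4) = 1555/4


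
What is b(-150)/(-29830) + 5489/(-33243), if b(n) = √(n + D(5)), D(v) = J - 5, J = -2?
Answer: -5489/33243 - I*√157/29830 ≈ -0.16512 - 0.00042005*I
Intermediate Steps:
D(v) = -7 (D(v) = -2 - 5 = -7)
b(n) = √(-7 + n) (b(n) = √(n - 7) = √(-7 + n))
b(-150)/(-29830) + 5489/(-33243) = √(-7 - 150)/(-29830) + 5489/(-33243) = √(-157)*(-1/29830) + 5489*(-1/33243) = (I*√157)*(-1/29830) - 5489/33243 = -I*√157/29830 - 5489/33243 = -5489/33243 - I*√157/29830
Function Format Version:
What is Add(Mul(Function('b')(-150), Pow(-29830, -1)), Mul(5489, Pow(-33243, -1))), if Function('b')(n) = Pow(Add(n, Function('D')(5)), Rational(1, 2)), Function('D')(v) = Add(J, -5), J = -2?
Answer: Add(Rational(-5489, 33243), Mul(Rational(-1, 29830), I, Pow(157, Rational(1, 2)))) ≈ Add(-0.16512, Mul(-0.00042005, I))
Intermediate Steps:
Function('D')(v) = -7 (Function('D')(v) = Add(-2, -5) = -7)
Function('b')(n) = Pow(Add(-7, n), Rational(1, 2)) (Function('b')(n) = Pow(Add(n, -7), Rational(1, 2)) = Pow(Add(-7, n), Rational(1, 2)))
Add(Mul(Function('b')(-150), Pow(-29830, -1)), Mul(5489, Pow(-33243, -1))) = Add(Mul(Pow(Add(-7, -150), Rational(1, 2)), Pow(-29830, -1)), Mul(5489, Pow(-33243, -1))) = Add(Mul(Pow(-157, Rational(1, 2)), Rational(-1, 29830)), Mul(5489, Rational(-1, 33243))) = Add(Mul(Mul(I, Pow(157, Rational(1, 2))), Rational(-1, 29830)), Rational(-5489, 33243)) = Add(Mul(Rational(-1, 29830), I, Pow(157, Rational(1, 2))), Rational(-5489, 33243)) = Add(Rational(-5489, 33243), Mul(Rational(-1, 29830), I, Pow(157, Rational(1, 2))))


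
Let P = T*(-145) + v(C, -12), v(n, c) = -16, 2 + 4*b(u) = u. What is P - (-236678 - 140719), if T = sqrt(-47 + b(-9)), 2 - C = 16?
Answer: 377381 - 145*I*sqrt(199)/2 ≈ 3.7738e+5 - 1022.7*I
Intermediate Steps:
C = -14 (C = 2 - 1*16 = 2 - 16 = -14)
b(u) = -1/2 + u/4
T = I*sqrt(199)/2 (T = sqrt(-47 + (-1/2 + (1/4)*(-9))) = sqrt(-47 + (-1/2 - 9/4)) = sqrt(-47 - 11/4) = sqrt(-199/4) = I*sqrt(199)/2 ≈ 7.0534*I)
P = -16 - 145*I*sqrt(199)/2 (P = (I*sqrt(199)/2)*(-145) - 16 = -145*I*sqrt(199)/2 - 16 = -16 - 145*I*sqrt(199)/2 ≈ -16.0 - 1022.7*I)
P - (-236678 - 140719) = (-16 - 145*I*sqrt(199)/2) - (-236678 - 140719) = (-16 - 145*I*sqrt(199)/2) - 1*(-377397) = (-16 - 145*I*sqrt(199)/2) + 377397 = 377381 - 145*I*sqrt(199)/2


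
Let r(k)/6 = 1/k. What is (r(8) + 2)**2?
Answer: 121/16 ≈ 7.5625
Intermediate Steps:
r(k) = 6/k
(r(8) + 2)**2 = (6/8 + 2)**2 = (6*(1/8) + 2)**2 = (3/4 + 2)**2 = (11/4)**2 = 121/16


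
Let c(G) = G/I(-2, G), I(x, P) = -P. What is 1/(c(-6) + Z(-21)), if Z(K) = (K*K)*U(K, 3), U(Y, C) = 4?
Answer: 1/1763 ≈ 0.00056721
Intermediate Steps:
c(G) = -1 (c(G) = G/((-G)) = G*(-1/G) = -1)
Z(K) = 4*K**2 (Z(K) = (K*K)*4 = K**2*4 = 4*K**2)
1/(c(-6) + Z(-21)) = 1/(-1 + 4*(-21)**2) = 1/(-1 + 4*441) = 1/(-1 + 1764) = 1/1763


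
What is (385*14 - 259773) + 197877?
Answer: -56506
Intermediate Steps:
(385*14 - 259773) + 197877 = (5390 - 259773) + 197877 = -254383 + 197877 = -56506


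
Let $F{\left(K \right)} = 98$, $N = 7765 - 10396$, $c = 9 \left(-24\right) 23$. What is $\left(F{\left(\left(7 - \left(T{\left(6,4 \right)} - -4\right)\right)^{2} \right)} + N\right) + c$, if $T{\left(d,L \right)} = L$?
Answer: $-7501$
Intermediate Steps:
$c = -4968$ ($c = \left(-216\right) 23 = -4968$)
$N = -2631$
$\left(F{\left(\left(7 - \left(T{\left(6,4 \right)} - -4\right)\right)^{2} \right)} + N\right) + c = \left(98 - 2631\right) - 4968 = -2533 - 4968 = -7501$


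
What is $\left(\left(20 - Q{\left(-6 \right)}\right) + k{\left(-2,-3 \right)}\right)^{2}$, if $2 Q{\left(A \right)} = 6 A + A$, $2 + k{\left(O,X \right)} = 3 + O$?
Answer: $1600$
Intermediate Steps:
$k{\left(O,X \right)} = 1 + O$ ($k{\left(O,X \right)} = -2 + \left(3 + O\right) = 1 + O$)
$Q{\left(A \right)} = \frac{7 A}{2}$ ($Q{\left(A \right)} = \frac{6 A + A}{2} = \frac{7 A}{2}$)
$\left(\left(20 - Q{\left(-6 \right)}\right) + k{\left(-2,-3 \right)}\right)^{2} = \left(\left(20 - \frac{7}{2} \left(-6\right)\right) + \left(1 - 2\right)\right)^{2} = \left(\left(20 - -21\right) - 1\right)^{2} = \left(\left(20 + 21\right) - 1\right)^{2} = \left(41 - 1\right)^{2} = 40^{2} = 1600$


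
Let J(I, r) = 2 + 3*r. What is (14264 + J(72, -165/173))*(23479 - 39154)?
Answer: -38678423025/173 ≈ -2.2357e+8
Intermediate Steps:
(14264 + J(72, -165/173))*(23479 - 39154) = (14264 + (2 + 3*(-165/173)))*(23479 - 39154) = (14264 + (2 + 3*(-165*1/173)))*(-15675) = (14264 + (2 + 3*(-165/173)))*(-15675) = (14264 + (2 - 495/173))*(-15675) = (14264 - 149/173)*(-15675) = (2467523/173)*(-15675) = -38678423025/173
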